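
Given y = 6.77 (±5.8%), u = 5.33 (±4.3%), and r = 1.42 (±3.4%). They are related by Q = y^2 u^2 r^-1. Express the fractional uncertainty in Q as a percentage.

Q is a product of powers, so relative uncertainties combine in quadrature:
  (2·δy/y)² = (2×0.0580)² = 0.0135;  (2·δu/u)² = (2×0.0430)² = 0.00740;  (-1·δr/r)² = (-1×0.0340)² = 0.00116
δQ/Q = √(0.0220) = 0.148

14.8%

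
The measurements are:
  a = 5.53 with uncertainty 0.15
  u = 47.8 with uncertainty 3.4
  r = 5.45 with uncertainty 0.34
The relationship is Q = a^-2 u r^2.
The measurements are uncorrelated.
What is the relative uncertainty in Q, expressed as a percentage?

Q is a product of powers, so relative uncertainties combine in quadrature:
  (-2·δa/a)² = (-2×0.0271)² = 0.00294;  (1·δu/u)² = (1×0.0711)² = 0.00506;  (2·δr/r)² = (2×0.0624)² = 0.0156
δQ/Q = √(0.0236) = 0.154

15.4%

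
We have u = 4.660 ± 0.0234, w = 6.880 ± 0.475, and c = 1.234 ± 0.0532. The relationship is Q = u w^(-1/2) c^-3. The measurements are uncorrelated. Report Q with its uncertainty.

For a monomial Q ∝ u, w^(-1/2), c^-3, fractional errors add in quadrature:
  (1·δu/u)² = (1×0.00502)² = 2.52e-05;  (−½·δw/w)² = (-0.5×0.0690)² = 0.00119;  (-3·δc/c)² = (-3×0.0431)² = 0.0167
δQ/Q = √(0.0179) = 0.134
Q = 0.9455, so δQ = 0.134 × 0.9455 = 0.127.

0.9455 ± 0.127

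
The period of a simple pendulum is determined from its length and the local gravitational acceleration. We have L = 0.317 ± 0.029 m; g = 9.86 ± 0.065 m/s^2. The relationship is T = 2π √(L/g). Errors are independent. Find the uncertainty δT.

0.0517 s

Each factor contributes (exponent × relative error)² to (δT/T)²:
  (½·δL/L)² = (0.5×0.0915)² = 0.00209;  (−½·δg/g)² = (-0.5×0.00659)² = 1.09e-05
δT/T = √(0.00210) = 0.0459
T = 1.13 s, so δT = 0.0459 × 1.13 = 0.0517 s.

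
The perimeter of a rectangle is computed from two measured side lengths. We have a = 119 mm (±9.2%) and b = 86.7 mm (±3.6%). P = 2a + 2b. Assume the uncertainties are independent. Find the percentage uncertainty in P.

5.53%

For a sum/difference, combine absolute errors in quadrature:
  (2·δa)² = 479;  (2·δb)² = 39.0
δP = √(518) = 22.8 mm
P = 411 mm, so δP/P = 22.8/411 = 0.0553.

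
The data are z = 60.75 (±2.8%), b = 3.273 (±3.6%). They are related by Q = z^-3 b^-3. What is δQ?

Relative error in a monomial: (δQ/Q)² = Σ (nᵢ · δxᵢ/xᵢ)².
  (-3·δz/z)² = (-3×0.0280)² = 0.00706;  (-3·δb/b)² = (-3×0.0360)² = 0.0117
δQ/Q = √(0.0187) = 0.137
Q = 1.272e-07, so δQ = 0.137 × 1.272e-07 = 1.74e-08.

1.74e-08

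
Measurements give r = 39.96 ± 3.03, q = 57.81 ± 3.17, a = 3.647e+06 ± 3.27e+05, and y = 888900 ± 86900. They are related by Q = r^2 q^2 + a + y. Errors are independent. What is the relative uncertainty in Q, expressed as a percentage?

Let p = r^2·q^2 = 5.337e+06. δp/p = √((2·δr/r)² + (2·δq/q)²) = √(0.0230 + 0.0120) = 0.187, so δp = 9.99e+05.
Q = p + a + y: δQ = √(δp² + δa² + δy²) = √(9.97e+11 + 1.07e+11 + 7.55e+09) = 1.05e+06
Q = 9.872e+06, so δQ/Q = 1.05e+06/9.872e+06 = 0.107.

10.7%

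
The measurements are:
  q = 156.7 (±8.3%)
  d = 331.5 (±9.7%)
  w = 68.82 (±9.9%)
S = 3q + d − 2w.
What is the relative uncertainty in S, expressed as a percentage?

7.89%

For a sum/difference, combine absolute errors in quadrature:
  (3·δq)² = 1520;  (δd)² = 1030;  (2·δw)² = 186
δS = √(2740) = 52.4
S = 664.0, so δS/S = 52.4/664.0 = 0.0789.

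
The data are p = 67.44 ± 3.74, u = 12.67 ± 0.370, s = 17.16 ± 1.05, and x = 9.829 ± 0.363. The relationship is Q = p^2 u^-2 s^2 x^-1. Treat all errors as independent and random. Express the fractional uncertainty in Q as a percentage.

Products/powers → add relative errors in quadrature, weighted by exponent:
  (2·δp/p)² = (2×0.0555)² = 0.0123;  (-2·δu/u)² = (-2×0.0292)² = 0.00341;  (2·δs/s)² = (2×0.0612)² = 0.0150;  (-1·δx/x)² = (-1×0.0369)² = 0.00136
δQ/Q = √(0.0321) = 0.179

17.9%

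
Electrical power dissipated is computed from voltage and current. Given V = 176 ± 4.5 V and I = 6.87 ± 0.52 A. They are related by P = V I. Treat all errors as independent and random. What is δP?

96.6 W

P is a product of powers, so relative uncertainties combine in quadrature:
  (1·δV/V)² = (1×0.0256)² = 0.000654;  (1·δI/I)² = (1×0.0757)² = 0.00573
δP/P = √(0.00638) = 0.0799
P = 1210 W, so δP = 0.0799 × 1210 = 96.6 W.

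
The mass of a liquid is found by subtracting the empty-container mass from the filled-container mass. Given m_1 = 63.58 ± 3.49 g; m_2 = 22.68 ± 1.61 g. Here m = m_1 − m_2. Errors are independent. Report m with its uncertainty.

For a sum/difference, combine absolute errors in quadrature:
  (δm_1)² = 12.2;  (δm_2)² = 2.59
δm = √(14.8) = 3.84 g
m = 40.90 g.

40.90 ± 3.84 g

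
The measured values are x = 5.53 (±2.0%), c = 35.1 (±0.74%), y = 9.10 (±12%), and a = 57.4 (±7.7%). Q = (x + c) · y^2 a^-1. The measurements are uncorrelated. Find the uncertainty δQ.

Let u = x + c = 40.6. δu = √(δx² + δc²) = √(0.0122 + 0.0675) = 0.282, so δu/u = 0.00695.
Q is then a monomial in u, y, a:
δQ/Q = √((δu/u)² + (2·δy/y)² + (-1·δa/a)²) = √(4.83e-05 + 0.0576 + 0.00593) = 0.252
Q = 58.6, so δQ = 0.252 × 58.6 = 14.8.

14.8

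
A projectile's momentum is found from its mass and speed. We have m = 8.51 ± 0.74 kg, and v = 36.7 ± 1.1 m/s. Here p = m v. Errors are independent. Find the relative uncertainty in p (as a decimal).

0.0920

For a monomial p ∝ m, v, fractional errors add in quadrature:
  (1·δm/m)² = (1×0.0870)² = 0.00756;  (1·δv/v)² = (1×0.0300)² = 0.000898
δp/p = √(0.00846) = 0.0920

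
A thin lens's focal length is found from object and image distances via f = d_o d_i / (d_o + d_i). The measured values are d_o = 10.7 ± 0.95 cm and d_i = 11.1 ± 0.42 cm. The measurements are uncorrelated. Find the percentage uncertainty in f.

∂f/∂d_o = (d_i/(d_o+d_i))² = 0.259;  ∂f/∂d_i = (d_o/(d_o+d_i))² = 0.241
δf = √((∂f/∂d_o · δd_o)² + (∂f/∂d_i · δd_i)²) = √(0.0607 + 0.0102) = 0.266 cm
f = 5.45 cm, so δf/f = 0.266/5.45 = 0.0489.

4.89%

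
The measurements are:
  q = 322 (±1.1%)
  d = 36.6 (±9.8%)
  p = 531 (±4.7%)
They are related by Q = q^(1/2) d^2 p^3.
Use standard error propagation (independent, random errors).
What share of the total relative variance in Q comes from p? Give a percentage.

(δQ/Q)² = (½·δq/q)² + (2·δd/d)² + (3·δp/p)²
  q term: (0.5×0.0110)² = 3.03e-05
  d term: (2×0.0980)² = 0.0384
  p term: (3×0.0470)² = 0.0199
Total = 0.0583. Share from p = 0.0199/0.0583 = 0.341.

34.1%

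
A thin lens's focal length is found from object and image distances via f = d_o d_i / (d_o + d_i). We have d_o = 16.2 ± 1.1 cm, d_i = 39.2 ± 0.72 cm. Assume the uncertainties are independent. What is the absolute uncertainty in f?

0.554 cm

∂f/∂d_o = (d_i/(d_o+d_i))² = 0.501;  ∂f/∂d_i = (d_o/(d_o+d_i))² = 0.0855
δf = √((∂f/∂d_o · δd_o)² + (∂f/∂d_i · δd_i)²) = √(0.303 + 0.00379) = 0.554 cm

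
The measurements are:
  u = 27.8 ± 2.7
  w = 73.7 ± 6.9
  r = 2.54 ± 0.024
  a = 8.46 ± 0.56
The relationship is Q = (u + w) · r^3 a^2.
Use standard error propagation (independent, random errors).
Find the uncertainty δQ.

18300

Let h = u + w = 102. δh = √(δu² + δw²) = √(7.29 + 47.6) = 7.41, so δh/h = 0.0730.
Q is then a monomial in h, r, a:
δQ/Q = √((δh/h)² + (3·δr/r)² + (2·δa/a)²) = √(0.00533 + 0.000804 + 0.0175) = 0.154
Q = 1.19e+05, so δQ = 0.154 × 1.19e+05 = 18300.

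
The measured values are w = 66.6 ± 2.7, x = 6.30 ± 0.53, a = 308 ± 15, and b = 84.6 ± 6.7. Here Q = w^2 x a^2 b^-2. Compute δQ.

81300

Q is a product of powers, so relative uncertainties combine in quadrature:
  (2·δw/w)² = (2×0.0405)² = 0.00657;  (1·δx/x)² = (1×0.0841)² = 0.00708;  (2·δa/a)² = (2×0.0487)² = 0.00949;  (-2·δb/b)² = (-2×0.0792)² = 0.0251
δQ/Q = √(0.0482) = 0.220
Q = 3.7e+05, so δQ = 0.220 × 3.7e+05 = 81300.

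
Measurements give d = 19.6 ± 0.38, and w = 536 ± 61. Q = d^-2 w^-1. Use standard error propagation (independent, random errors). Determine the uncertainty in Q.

5.84e-07

Since Q is a product/quotient, work with relative uncertainties:
  (-2·δd/d)² = (-2×0.0194)² = 0.00150;  (-1·δw/w)² = (-1×0.114)² = 0.0130
δQ/Q = √(0.0145) = 0.120
Q = 4.86e-06, so δQ = 0.120 × 4.86e-06 = 5.84e-07.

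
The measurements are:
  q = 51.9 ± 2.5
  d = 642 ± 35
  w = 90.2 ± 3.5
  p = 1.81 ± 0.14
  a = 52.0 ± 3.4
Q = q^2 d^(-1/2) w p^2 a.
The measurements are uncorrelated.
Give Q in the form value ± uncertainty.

Q is a product of powers, so relative uncertainties combine in quadrature:
  (2·δq/q)² = (2×0.0482)² = 0.00928;  (−½·δd/d)² = (-0.5×0.0545)² = 0.000743;  (1·δw/w)² = (1×0.0388)² = 0.00151;  (2·δp/p)² = (2×0.0773)² = 0.0239;  (1·δa/a)² = (1×0.0654)² = 0.00428
δQ/Q = √(0.0397) = 0.199
Q = 1.63e+06, so δQ = 0.199 × 1.63e+06 = 3.26e+05.

(1.63 ± 0.326) × 10^6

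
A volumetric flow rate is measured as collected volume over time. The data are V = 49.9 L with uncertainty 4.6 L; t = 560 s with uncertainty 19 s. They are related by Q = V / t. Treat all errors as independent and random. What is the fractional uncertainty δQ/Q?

For a monomial Q ∝ V, t^-1, fractional errors add in quadrature:
  (1·δV/V)² = (1×0.0922)² = 0.00850;  (-1·δt/t)² = (-1×0.0339)² = 0.00115
δQ/Q = √(0.00965) = 0.0982

0.0982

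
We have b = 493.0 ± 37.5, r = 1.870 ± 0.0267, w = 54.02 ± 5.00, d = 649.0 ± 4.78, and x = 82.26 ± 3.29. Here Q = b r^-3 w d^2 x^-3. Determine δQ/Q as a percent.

Each factor contributes (exponent × relative error)² to (δQ/Q)²:
  (1·δb/b)² = (1×0.0761)² = 0.00579;  (-3·δr/r)² = (-3×0.0143)² = 0.00183;  (1·δw/w)² = (1×0.0926)² = 0.00857;  (2·δd/d)² = (2×0.00737)² = 0.000217;  (-3·δx/x)² = (-3×0.0400)² = 0.0144
δQ/Q = √(0.0308) = 0.176

17.6%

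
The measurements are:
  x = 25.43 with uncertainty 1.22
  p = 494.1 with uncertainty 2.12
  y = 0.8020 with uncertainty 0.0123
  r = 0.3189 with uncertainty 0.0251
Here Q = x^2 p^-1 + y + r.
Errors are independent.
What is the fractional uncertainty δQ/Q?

Let w = x^2·p^-1 = 1.309. δw/w = √((2·δx/x)² + (-1·δp/p)²) = √(0.00921 + 1.84e-05) = 0.0960, so δw = 0.126.
Q = w + y + r: δQ = √(δw² + δy² + δr²) = √(0.0158 + 0.000151 + 0.000630) = 0.129
Q = 2.430, so δQ/Q = 0.129/2.430 = 0.0530.

0.0530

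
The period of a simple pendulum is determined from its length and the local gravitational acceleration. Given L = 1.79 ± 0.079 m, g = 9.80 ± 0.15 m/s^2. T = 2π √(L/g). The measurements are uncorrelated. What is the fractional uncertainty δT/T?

Since T is a product/quotient, work with relative uncertainties:
  (½·δL/L)² = (0.5×0.0441)² = 0.000487;  (−½·δg/g)² = (-0.5×0.0153)² = 5.86e-05
δT/T = √(0.000546) = 0.0234

0.0234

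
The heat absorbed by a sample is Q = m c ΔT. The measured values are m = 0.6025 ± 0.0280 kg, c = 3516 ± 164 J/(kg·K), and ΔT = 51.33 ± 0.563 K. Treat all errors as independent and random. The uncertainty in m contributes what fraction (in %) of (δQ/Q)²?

(δQ/Q)² = (1·δm/m)² + (1·δc/c)² + (1·δΔT/ΔT)²
  m term: (1×0.0465)² = 0.00216
  c term: (1×0.0466)² = 0.00218
  ΔT term: (1×0.0110)² = 0.000120
Total = 0.00446. Share from m = 0.00216/0.00446 = 0.485.

48.5%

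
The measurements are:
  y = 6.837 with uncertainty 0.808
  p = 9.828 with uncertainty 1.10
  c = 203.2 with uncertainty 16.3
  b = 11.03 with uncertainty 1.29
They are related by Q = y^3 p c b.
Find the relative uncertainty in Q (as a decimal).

Relative error in a monomial: (δQ/Q)² = Σ (nᵢ · δxᵢ/xᵢ)².
  (3·δy/y)² = (3×0.118)² = 0.126;  (1·δp/p)² = (1×0.112)² = 0.0125;  (1·δc/c)² = (1×0.0802)² = 0.00643;  (1·δb/b)² = (1×0.117)² = 0.0137
δQ/Q = √(0.158) = 0.398

0.398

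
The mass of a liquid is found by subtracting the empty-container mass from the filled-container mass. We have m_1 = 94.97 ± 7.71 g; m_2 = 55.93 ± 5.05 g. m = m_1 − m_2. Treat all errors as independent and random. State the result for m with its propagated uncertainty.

Absolute uncertainties add in quadrature for a linear combination:
  (δm_1)² = 59.4;  (δm_2)² = 25.5
δm = √(84.9) = 9.22 g
m = 39.04 g.

39.04 ± 9.22 g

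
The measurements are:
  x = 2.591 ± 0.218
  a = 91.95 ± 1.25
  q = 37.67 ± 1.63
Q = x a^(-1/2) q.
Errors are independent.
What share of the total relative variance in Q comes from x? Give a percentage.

78.7%

(δQ/Q)² = (1·δx/x)² + (−½·δa/a)² + (1·δq/q)²
  x term: (1×0.0841)² = 0.00708
  a term: (-0.5×0.0136)² = 4.62e-05
  q term: (1×0.0433)² = 0.00187
Total = 0.00900. Share from x = 0.00708/0.00900 = 0.787.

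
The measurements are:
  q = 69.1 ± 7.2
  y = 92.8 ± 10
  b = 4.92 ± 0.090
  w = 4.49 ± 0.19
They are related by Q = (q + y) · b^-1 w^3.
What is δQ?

Let u = q + y = 162. δu = √(δq² + δy²) = √(51.8 + 100) = 12.3, so δu/u = 0.0761.
Q is then a monomial in u, b, w:
δQ/Q = √((δu/u)² + (-1·δb/b)² + (3·δw/w)²) = √(0.00579 + 0.000335 + 0.0161) = 0.149
Q = 2980, so δQ = 0.149 × 2980 = 444.

444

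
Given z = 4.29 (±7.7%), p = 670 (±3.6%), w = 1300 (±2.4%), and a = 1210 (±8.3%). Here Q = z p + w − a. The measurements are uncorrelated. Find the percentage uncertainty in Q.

Let h = z·p = 2870. δh/h = √((1·δz/z)² + (1·δp/p)²) = √(0.00593 + 0.00130) = 0.0850, so δh = 244.
Q = h + w − a: δQ = √(δh² + δw² + δa²) = √(59700 + 973 + 10100) = 266
Q = 2960, so δQ/Q = 266/2960 = 0.0897.

8.97%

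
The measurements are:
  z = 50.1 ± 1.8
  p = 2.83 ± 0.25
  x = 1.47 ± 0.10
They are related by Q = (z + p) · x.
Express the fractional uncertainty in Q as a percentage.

Let u = z + p = 52.9. δu = √(δz² + δp²) = √(3.24 + 0.0625) = 1.82, so δu/u = 0.0343.
Q is then a monomial in u, x:
δQ/Q = √((δu/u)² + (1·δx/x)²) = √(0.00118 + 0.00463) = 0.0762

7.62%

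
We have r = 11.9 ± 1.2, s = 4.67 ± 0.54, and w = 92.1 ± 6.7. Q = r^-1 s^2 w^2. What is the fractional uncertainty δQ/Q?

Since Q is a product/quotient, work with relative uncertainties:
  (-1·δr/r)² = (-1×0.101)² = 0.0102;  (2·δs/s)² = (2×0.116)² = 0.0535;  (2·δw/w)² = (2×0.0727)² = 0.0212
δQ/Q = √(0.0848) = 0.291

0.291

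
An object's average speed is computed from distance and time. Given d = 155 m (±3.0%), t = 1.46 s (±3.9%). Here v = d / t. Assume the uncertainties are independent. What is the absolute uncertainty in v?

Since v is a product/quotient, work with relative uncertainties:
  (1·δd/d)² = (1×0.0300)² = 0.000900;  (-1·δt/t)² = (-1×0.0390)² = 0.00152
δv/v = √(0.00242) = 0.0492
v = 106 m/s, so δv = 0.0492 × 106 = 5.22 m/s.

5.22 m/s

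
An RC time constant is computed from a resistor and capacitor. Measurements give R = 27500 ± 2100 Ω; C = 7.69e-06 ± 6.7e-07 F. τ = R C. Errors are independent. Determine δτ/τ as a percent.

11.6%

Relative error in a monomial: (δτ/τ)² = Σ (nᵢ · δxᵢ/xᵢ)².
  (1·δR/R)² = (1×0.0764)² = 0.00583;  (1·δC/C)² = (1×0.0871)² = 0.00759
δτ/τ = √(0.0134) = 0.116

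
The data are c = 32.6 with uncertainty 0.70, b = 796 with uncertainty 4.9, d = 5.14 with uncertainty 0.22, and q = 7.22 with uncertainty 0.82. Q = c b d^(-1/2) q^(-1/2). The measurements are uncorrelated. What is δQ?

Q is a product of powers, so relative uncertainties combine in quadrature:
  (1·δc/c)² = (1×0.0215)² = 0.000461;  (1·δb/b)² = (1×0.00616)² = 3.79e-05;  (−½·δd/d)² = (-0.5×0.0428)² = 0.000458;  (−½·δq/q)² = (-0.5×0.114)² = 0.00322
δQ/Q = √(0.00418) = 0.0647
Q = 4260, so δQ = 0.0647 × 4260 = 275.

275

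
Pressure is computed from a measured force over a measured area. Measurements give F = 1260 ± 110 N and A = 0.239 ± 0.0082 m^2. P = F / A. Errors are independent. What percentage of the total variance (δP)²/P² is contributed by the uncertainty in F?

(δP/P)² = (1·δF/F)² + (-1·δA/A)²
  F term: (1×0.0873)² = 0.00762
  A term: (-1×0.0343)² = 0.00118
Total = 0.00880. Share from F = 0.00762/0.00880 = 0.866.

86.6%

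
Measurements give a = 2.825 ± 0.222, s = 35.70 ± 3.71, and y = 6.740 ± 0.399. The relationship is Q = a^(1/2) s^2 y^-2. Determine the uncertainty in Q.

11.4

Since Q is a product/quotient, work with relative uncertainties:
  (½·δa/a)² = (0.5×0.0786)² = 0.00154;  (2·δs/s)² = (2×0.104)² = 0.0432;  (-2·δy/y)² = (-2×0.0592)² = 0.0140
δQ/Q = √(0.0588) = 0.242
Q = 47.15, so δQ = 0.242 × 47.15 = 11.4.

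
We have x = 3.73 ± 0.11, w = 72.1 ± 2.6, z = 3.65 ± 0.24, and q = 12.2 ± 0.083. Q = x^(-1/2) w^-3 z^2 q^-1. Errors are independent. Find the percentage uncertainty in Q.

17.1%

Since Q is a product/quotient, work with relative uncertainties:
  (−½·δx/x)² = (-0.5×0.0295)² = 0.000217;  (-3·δw/w)² = (-3×0.0361)² = 0.0117;  (2·δz/z)² = (2×0.0658)² = 0.0173;  (-1·δq/q)² = (-1×0.00680)² = 4.63e-05
δQ/Q = √(0.0293) = 0.171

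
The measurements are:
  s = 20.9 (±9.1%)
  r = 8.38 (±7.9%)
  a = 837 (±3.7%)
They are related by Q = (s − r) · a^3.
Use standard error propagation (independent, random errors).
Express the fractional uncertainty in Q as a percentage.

19.5%

Let u = s − r = 12.5. δu = √(δs² + δr²) = √(3.62 + 0.438) = 2.01, so δu/u = 0.161.
Q is then a monomial in u, a:
δQ/Q = √((δu/u)² + (3·δa/a)²) = √(0.0259 + 0.0123) = 0.195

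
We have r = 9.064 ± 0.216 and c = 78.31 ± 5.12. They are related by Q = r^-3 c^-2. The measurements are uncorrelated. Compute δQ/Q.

Each factor contributes (exponent × relative error)² to (δQ/Q)²:
  (-3·δr/r)² = (-3×0.0238)² = 0.00511;  (-2·δc/c)² = (-2×0.0654)² = 0.0171
δQ/Q = √(0.0222) = 0.149

0.149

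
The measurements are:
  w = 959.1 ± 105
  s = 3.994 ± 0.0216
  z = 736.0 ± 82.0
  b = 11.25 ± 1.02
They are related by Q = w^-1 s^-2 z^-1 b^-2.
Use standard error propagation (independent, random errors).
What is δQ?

Q is a product of powers, so relative uncertainties combine in quadrature:
  (-1·δw/w)² = (-1×0.109)² = 0.0120;  (-2·δs/s)² = (-2×0.00541)² = 0.000117;  (-1·δz/z)² = (-1×0.111)² = 0.0124;  (-2·δb/b)² = (-2×0.0907)² = 0.0329
δQ/Q = √(0.0574) = 0.240
Q = 7.017e-10, so δQ = 0.240 × 7.017e-10 = 1.68e-10.

1.68e-10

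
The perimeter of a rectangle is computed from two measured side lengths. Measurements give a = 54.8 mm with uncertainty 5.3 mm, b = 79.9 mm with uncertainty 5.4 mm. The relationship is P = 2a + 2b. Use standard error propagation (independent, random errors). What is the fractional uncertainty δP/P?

P is a linear combination, so absolute uncertainties add in quadrature:
  (2·δa)² = 112;  (2·δb)² = 117
δP = √(229) = 15.1 mm
P = 269 mm, so δP/P = 15.1/269 = 0.0562.

0.0562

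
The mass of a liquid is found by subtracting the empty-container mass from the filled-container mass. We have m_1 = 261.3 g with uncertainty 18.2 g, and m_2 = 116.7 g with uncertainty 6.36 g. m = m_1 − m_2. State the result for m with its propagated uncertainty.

144.6 ± 19.3 g

For a sum/difference, combine absolute errors in quadrature:
  (δm_1)² = 331;  (δm_2)² = 40.4
δm = √(372) = 19.3 g
m = 144.6 g.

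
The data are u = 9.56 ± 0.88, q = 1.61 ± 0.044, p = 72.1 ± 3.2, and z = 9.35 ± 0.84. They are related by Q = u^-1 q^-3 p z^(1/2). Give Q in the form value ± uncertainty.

For a monomial Q ∝ u^-1, q^-3, p, z^(1/2), fractional errors add in quadrature:
  (-1·δu/u)² = (-1×0.0921)² = 0.00847;  (-3·δq/q)² = (-3×0.0273)² = 0.00672;  (1·δp/p)² = (1×0.0444)² = 0.00197;  (½·δz/z)² = (0.5×0.0898)² = 0.00202
δQ/Q = √(0.0192) = 0.139
Q = 5.53, so δQ = 0.139 × 5.53 = 0.765.

5.53 ± 0.765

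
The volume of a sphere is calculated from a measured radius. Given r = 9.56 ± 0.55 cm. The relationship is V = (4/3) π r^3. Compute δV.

632 cm^3

Each factor contributes (exponent × relative error)² to (δV/V)²:
  (3·δr/r)² = (3×0.0575)² = 0.0298
δV/V = √(0.0298) = 0.173
V = 3660 cm^3, so δV = 0.173 × 3660 = 632 cm^3.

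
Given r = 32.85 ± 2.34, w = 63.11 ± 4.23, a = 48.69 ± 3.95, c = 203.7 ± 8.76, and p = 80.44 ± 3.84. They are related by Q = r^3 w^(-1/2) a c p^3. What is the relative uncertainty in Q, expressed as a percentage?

Relative error in a monomial: (δQ/Q)² = Σ (nᵢ · δxᵢ/xᵢ)².
  (3·δr/r)² = (3×0.0712)² = 0.0457;  (−½·δw/w)² = (-0.5×0.0670)² = 0.00112;  (1·δa/a)² = (1×0.0811)² = 0.00658;  (1·δc/c)² = (1×0.0430)² = 0.00185;  (3·δp/p)² = (3×0.0477)² = 0.0205
δQ/Q = √(0.0757) = 0.275

27.5%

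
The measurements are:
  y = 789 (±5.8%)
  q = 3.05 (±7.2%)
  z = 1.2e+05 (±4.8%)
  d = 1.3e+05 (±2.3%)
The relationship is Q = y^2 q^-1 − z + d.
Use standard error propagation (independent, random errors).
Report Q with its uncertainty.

(2.14 ± 0.286) × 10^5

Let p = y^2·q^-1 = 2.04e+05. δp/p = √((2·δy/y)² + (-1·δq/q)²) = √(0.0135 + 0.00518) = 0.137, so δp = 27900.
Q = p − z + d: δQ = √(δp² + δz² + δd²) = √(7.77e+08 + 3.32e+07 + 8.94e+06) = 28600
Q = 2.14e+05.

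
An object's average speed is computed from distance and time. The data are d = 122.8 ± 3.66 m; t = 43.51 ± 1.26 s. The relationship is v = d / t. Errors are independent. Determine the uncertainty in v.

v is a product of powers, so relative uncertainties combine in quadrature:
  (1·δd/d)² = (1×0.0298)² = 0.000888;  (-1·δt/t)² = (-1×0.0290)² = 0.000839
δv/v = √(0.00173) = 0.0416
v = 2.822 m/s, so δv = 0.0416 × 2.822 = 0.117 m/s.

0.117 m/s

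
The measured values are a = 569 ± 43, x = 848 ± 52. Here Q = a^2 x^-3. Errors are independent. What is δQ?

Q is a product of powers, so relative uncertainties combine in quadrature:
  (2·δa/a)² = (2×0.0756)² = 0.0228;  (-3·δx/x)² = (-3×0.0613)² = 0.0338
δQ/Q = √(0.0567) = 0.238
Q = 0.000531, so δQ = 0.238 × 0.000531 = 0.000126.

0.000126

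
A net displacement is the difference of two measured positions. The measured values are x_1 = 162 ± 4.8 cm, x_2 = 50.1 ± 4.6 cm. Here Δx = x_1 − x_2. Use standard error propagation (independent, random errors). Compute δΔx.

6.65 cm

Δx is a linear combination, so absolute uncertainties add in quadrature:
  (δx_1)² = 23.0;  (δx_2)² = 21.2
δΔx = √(44.2) = 6.65 cm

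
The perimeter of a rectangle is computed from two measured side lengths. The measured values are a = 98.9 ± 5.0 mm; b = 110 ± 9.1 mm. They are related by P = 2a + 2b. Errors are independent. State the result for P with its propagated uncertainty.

P is a linear combination, so absolute uncertainties add in quadrature:
  (2·δa)² = 100;  (2·δb)² = 331
δP = √(431) = 20.8 mm
P = 418 mm.

418 ± 20.8 mm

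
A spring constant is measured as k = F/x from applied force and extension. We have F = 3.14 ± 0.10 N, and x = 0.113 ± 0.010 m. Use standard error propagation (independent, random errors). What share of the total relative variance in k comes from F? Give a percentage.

11.5%

(δk/k)² = (1·δF/F)² + (-1·δx/x)²
  F term: (1×0.0318)² = 0.00101
  x term: (-1×0.0885)² = 0.00783
Total = 0.00885. Share from F = 0.00101/0.00885 = 0.115.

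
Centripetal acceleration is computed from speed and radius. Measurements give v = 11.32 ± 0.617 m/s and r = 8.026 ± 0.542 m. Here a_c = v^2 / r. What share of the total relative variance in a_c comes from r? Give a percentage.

27.7%

(δa_c/a_c)² = (2·δv/v)² + (-1·δr/r)²
  v term: (2×0.0545)² = 0.0119
  r term: (-1×0.0675)² = 0.00456
Total = 0.0164. Share from r = 0.00456/0.0164 = 0.277.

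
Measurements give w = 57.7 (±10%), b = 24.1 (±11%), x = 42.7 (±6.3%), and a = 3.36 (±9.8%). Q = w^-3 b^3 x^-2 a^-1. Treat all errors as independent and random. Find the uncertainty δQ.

Relative error in a monomial: (δQ/Q)² = Σ (nᵢ · δxᵢ/xᵢ)².
  (-3·δw/w)² = (-3×0.100)² = 0.0900;  (3·δb/b)² = (3×0.110)² = 0.109;  (-2·δx/x)² = (-2×0.0630)² = 0.0159;  (-1·δa/a)² = (-1×0.0980)² = 0.00960
δQ/Q = √(0.224) = 0.474
Q = 1.19e-05, so δQ = 0.474 × 1.19e-05 = 5.63e-06.

5.63e-06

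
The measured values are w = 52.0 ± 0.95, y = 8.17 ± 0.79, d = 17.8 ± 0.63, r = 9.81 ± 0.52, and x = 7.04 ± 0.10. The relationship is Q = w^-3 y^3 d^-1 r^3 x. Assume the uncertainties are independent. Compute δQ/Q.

For a monomial Q ∝ w^-3, y^3, d^-1, r^3, x, fractional errors add in quadrature:
  (-3·δw/w)² = (-3×0.0183)² = 0.00300;  (3·δy/y)² = (3×0.0967)² = 0.0841;  (-1·δd/d)² = (-1×0.0354)² = 0.00125;  (3·δr/r)² = (3×0.0530)² = 0.0253;  (1·δx/x)² = (1×0.0142)² = 0.000202
δQ/Q = √(0.114) = 0.337

0.337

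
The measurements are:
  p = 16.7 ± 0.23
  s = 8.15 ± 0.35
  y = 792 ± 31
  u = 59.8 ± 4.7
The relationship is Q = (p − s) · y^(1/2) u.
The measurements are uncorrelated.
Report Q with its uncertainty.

14400 ± 1360

Let w = p − s = 8.55. δw = √(δp² + δs²) = √(0.0529 + 0.122) = 0.419, so δw/w = 0.0490.
Q is then a monomial in w, y, u:
δQ/Q = √((δw/w)² + (½·δy/y)² + (1·δu/u)²) = √(0.00240 + 0.000383 + 0.00618) = 0.0947
Q = 14400, so δQ = 0.0947 × 14400 = 1360.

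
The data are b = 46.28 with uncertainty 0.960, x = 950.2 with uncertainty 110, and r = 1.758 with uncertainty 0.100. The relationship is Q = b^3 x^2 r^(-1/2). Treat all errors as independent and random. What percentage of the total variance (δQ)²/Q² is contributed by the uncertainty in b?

6.64%

(δQ/Q)² = (3·δb/b)² + (2·δx/x)² + (−½·δr/r)²
  b term: (3×0.0207)² = 0.00387
  x term: (2×0.116)² = 0.0536
  r term: (-0.5×0.0569)² = 0.000809
Total = 0.0583. Share from b = 0.00387/0.0583 = 0.0664.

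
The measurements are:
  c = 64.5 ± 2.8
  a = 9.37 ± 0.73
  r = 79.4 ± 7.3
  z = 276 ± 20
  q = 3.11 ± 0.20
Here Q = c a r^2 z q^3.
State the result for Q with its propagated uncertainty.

(3.16 ± 0.918) × 10^10

Since Q is a product/quotient, work with relative uncertainties:
  (1·δc/c)² = (1×0.0434)² = 0.00188;  (1·δa/a)² = (1×0.0779)² = 0.00607;  (2·δr/r)² = (2×0.0919)² = 0.0338;  (1·δz/z)² = (1×0.0725)² = 0.00525;  (3·δq/q)² = (3×0.0643)² = 0.0372
δQ/Q = √(0.0842) = 0.290
Q = 3.16e+10, so δQ = 0.290 × 3.16e+10 = 9.18e+09.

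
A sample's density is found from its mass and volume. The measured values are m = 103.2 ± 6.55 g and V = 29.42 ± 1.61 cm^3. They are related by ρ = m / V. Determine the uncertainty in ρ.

Each factor contributes (exponent × relative error)² to (δρ/ρ)²:
  (1·δm/m)² = (1×0.0635)² = 0.00403;  (-1·δV/V)² = (-1×0.0547)² = 0.00299
δρ/ρ = √(0.00702) = 0.0838
ρ = 3.508 g/cm^3, so δρ = 0.0838 × 3.508 = 0.294 g/cm^3.

0.294 g/cm^3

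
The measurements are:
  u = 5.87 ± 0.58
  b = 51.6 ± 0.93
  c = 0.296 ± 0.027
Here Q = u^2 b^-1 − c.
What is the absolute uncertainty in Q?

0.135

Let p = u^2·b^-1 = 0.668. δp/p = √((2·δu/u)² + (-1·δb/b)²) = √(0.0391 + 0.000325) = 0.198, so δp = 0.133.
Q = p − c: δQ = √(δp² + δc²) = √(0.0176 + 0.000729) = 0.135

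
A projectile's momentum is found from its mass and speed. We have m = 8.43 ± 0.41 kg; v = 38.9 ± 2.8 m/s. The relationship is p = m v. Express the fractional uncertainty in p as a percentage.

Products/powers → add relative errors in quadrature, weighted by exponent:
  (1·δm/m)² = (1×0.0486)² = 0.00237;  (1·δv/v)² = (1×0.0720)² = 0.00518
δp/p = √(0.00755) = 0.0869

8.69%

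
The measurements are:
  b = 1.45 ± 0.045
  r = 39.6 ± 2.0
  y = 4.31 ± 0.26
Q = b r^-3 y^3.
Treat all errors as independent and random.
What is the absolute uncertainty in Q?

Q is a product of powers, so relative uncertainties combine in quadrature:
  (1·δb/b)² = (1×0.0310)² = 0.000963;  (-3·δr/r)² = (-3×0.0505)² = 0.0230;  (3·δy/y)² = (3×0.0603)² = 0.0328
δQ/Q = √(0.0567) = 0.238
Q = 0.00187, so δQ = 0.238 × 0.00187 = 0.000445.

0.000445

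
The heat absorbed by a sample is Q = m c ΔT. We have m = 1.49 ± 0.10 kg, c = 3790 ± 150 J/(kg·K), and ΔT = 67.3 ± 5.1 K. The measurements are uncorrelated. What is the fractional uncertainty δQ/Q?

0.109

Relative error in a monomial: (δQ/Q)² = Σ (nᵢ · δxᵢ/xᵢ)².
  (1·δm/m)² = (1×0.0671)² = 0.00450;  (1·δc/c)² = (1×0.0396)² = 0.00157;  (1·δΔT/ΔT)² = (1×0.0758)² = 0.00574
δQ/Q = √(0.0118) = 0.109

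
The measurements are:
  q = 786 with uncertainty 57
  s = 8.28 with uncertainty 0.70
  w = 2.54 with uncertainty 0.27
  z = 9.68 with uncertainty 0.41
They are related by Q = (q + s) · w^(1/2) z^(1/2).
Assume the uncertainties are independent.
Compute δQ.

Let u = q + s = 794. δu = √(δq² + δs²) = √(3250 + 0.490) = 57.0, so δu/u = 0.0718.
Q is then a monomial in u, w, z:
δQ/Q = √((δu/u)² + (½·δw/w)² + (½·δz/z)²) = √(0.00515 + 0.00282 + 0.000448) = 0.0918
Q = 3940, so δQ = 0.0918 × 3940 = 361.

361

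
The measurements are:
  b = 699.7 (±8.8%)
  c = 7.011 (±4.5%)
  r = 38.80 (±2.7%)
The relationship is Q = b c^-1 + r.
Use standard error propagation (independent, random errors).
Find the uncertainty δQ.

9.92

Let p = b·c^-1 = 99.80. δp/p = √((1·δb/b)² + (-1·δc/c)²) = √(0.00774 + 0.00202) = 0.0988, so δp = 9.86.
Q = p + r: δQ = √(δp² + δr²) = √(97.3 + 1.10) = 9.92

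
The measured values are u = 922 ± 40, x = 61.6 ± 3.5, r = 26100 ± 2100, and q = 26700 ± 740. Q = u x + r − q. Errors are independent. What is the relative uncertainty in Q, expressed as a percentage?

8.24%

Let p = u·x = 56800. δp/p = √((1·δu/u)² + (1·δx/x)²) = √(0.00188 + 0.00323) = 0.0715, so δp = 4060.
Q = p + r − q: δQ = √(δp² + δr² + δq²) = √(1.65e+07 + 4.41e+06 + 5.48e+05) = 4630
Q = 56200, so δQ/Q = 4630/56200 = 0.0824.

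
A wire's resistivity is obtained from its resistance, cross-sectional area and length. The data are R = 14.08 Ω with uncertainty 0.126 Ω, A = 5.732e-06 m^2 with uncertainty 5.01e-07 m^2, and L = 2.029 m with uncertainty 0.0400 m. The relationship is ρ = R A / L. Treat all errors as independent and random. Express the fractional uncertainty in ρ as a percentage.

For a monomial ρ ∝ R, A, L^-1, fractional errors add in quadrature:
  (1·δR/R)² = (1×0.00895)² = 8.01e-05;  (1·δA/A)² = (1×0.0874)² = 0.00764;  (-1·δL/L)² = (-1×0.0197)² = 0.000389
δρ/ρ = √(0.00811) = 0.0900

9.00%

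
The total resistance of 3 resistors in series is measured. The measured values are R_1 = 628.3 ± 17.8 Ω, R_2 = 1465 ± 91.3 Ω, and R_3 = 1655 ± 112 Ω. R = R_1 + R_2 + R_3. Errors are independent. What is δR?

Each term contributes (cᵢ δxᵢ)² to (δR)²:
  (δR_1)² = 317;  (δR_2)² = 8340;  (δR_3)² = 12500
δR = √(21200) = 146 Ω

146 Ω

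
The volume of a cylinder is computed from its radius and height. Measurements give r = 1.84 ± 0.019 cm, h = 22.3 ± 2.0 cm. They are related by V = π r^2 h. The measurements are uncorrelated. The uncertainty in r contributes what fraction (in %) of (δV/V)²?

(δV/V)² = (2·δr/r)² + (1·δh/h)²
  r term: (2×0.0103)² = 0.000427
  h term: (1×0.0897)² = 0.00804
Total = 0.00847. Share from r = 0.000427/0.00847 = 0.0504.

5.04%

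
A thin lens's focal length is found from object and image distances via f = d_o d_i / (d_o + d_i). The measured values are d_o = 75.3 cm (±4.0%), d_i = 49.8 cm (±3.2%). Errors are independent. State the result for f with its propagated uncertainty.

30.0 ± 0.749 cm

∂f/∂d_o = (d_i/(d_o+d_i))² = 0.158;  ∂f/∂d_i = (d_o/(d_o+d_i))² = 0.362
δf = √((∂f/∂d_o · δd_o)² + (∂f/∂d_i · δd_i)²) = √(0.228 + 0.333) = 0.749 cm
f = 30.0 cm.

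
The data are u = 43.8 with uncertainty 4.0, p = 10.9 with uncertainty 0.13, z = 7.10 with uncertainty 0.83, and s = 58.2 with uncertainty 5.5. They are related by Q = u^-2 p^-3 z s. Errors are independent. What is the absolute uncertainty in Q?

For a monomial Q ∝ u^-2, p^-3, z, s, fractional errors add in quadrature:
  (-2·δu/u)² = (-2×0.0913)² = 0.0334;  (-3·δp/p)² = (-3×0.0119)² = 0.00128;  (1·δz/z)² = (1×0.117)² = 0.0137;  (1·δs/s)² = (1×0.0945)² = 0.00893
δQ/Q = √(0.0572) = 0.239
Q = 0.000166, so δQ = 0.239 × 0.000166 = 3.98e-05.

3.98e-05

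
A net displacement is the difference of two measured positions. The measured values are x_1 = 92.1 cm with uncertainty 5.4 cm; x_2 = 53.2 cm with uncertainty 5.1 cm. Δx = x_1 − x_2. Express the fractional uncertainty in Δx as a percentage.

Each term contributes (cᵢ δxᵢ)² to (δΔx)²:
  (δx_1)² = 29.2;  (δx_2)² = 26.0
δΔx = √(55.2) = 7.43 cm
Δx = 38.9 cm, so δΔx/Δx = 7.43/38.9 = 0.191.

19.1%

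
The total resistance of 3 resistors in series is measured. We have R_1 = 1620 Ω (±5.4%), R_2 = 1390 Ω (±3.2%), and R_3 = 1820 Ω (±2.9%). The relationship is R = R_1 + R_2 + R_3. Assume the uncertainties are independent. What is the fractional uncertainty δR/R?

Each term contributes (cᵢ δxᵢ)² to (δR)²:
  (δR_1)² = 7650;  (δR_2)² = 1980;  (δR_3)² = 2790
δR = √(12400) = 111 Ω
R = 4830 Ω, so δR/R = 111/4830 = 0.0231.

0.0231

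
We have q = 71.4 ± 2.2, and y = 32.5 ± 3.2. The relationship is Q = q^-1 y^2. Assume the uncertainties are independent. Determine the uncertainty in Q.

2.95

For a monomial Q ∝ q^-1, y^2, fractional errors add in quadrature:
  (-1·δq/q)² = (-1×0.0308)² = 0.000949;  (2·δy/y)² = (2×0.0985)² = 0.0388
δQ/Q = √(0.0397) = 0.199
Q = 14.8, so δQ = 0.199 × 14.8 = 2.95.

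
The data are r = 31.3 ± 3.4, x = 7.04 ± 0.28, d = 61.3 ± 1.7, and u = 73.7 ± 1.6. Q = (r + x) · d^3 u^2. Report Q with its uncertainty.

Let w = r + x = 38.3. δw = √(δr² + δx²) = √(11.6 + 0.0784) = 3.41, so δw/w = 0.0890.
Q is then a monomial in w, d, u:
δQ/Q = √((δw/w)² + (3·δd/d)² + (2·δu/u)²) = √(0.00792 + 0.00692 + 0.00189) = 0.129
Q = 4.8e+10, so δQ = 0.129 × 4.8e+10 = 6.2e+09.

(4.80 ± 0.620) × 10^10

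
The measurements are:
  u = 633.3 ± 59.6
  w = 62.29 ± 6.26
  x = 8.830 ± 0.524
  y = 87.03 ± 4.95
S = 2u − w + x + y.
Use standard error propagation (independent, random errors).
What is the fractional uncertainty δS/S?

Each term contributes (cᵢ δxᵢ)² to (δS)²:
  (2·δu)² = 14200;  (δw)² = 39.2;  (δx)² = 0.275;  (δy)² = 24.5
δS = √(14300) = 119
S = 1300, so δS/S = 119/1300 = 0.0919.

0.0919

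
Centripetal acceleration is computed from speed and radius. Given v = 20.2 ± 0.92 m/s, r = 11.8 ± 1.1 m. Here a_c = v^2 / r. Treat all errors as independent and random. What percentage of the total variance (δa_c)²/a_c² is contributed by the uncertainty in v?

(δa_c/a_c)² = (2·δv/v)² + (-1·δr/r)²
  v term: (2×0.0455)² = 0.00830
  r term: (-1×0.0932)² = 0.00869
Total = 0.0170. Share from v = 0.00830/0.0170 = 0.488.

48.8%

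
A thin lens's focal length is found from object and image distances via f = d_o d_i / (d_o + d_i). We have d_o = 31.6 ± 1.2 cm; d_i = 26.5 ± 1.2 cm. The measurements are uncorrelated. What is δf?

∂f/∂d_o = (d_i/(d_o+d_i))² = 0.208;  ∂f/∂d_i = (d_o/(d_o+d_i))² = 0.296
δf = √((∂f/∂d_o · δd_o)² + (∂f/∂d_i · δd_i)²) = √(0.0623 + 0.126) = 0.434 cm

0.434 cm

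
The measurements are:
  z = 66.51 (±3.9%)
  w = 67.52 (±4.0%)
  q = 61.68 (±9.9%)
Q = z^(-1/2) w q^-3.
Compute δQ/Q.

0.300

Relative error in a monomial: (δQ/Q)² = Σ (nᵢ · δxᵢ/xᵢ)².
  (−½·δz/z)² = (-0.5×0.0390)² = 0.000380;  (1·δw/w)² = (1×0.0400)² = 0.00160;  (-3·δq/q)² = (-3×0.0990)² = 0.0882
δQ/Q = √(0.0902) = 0.300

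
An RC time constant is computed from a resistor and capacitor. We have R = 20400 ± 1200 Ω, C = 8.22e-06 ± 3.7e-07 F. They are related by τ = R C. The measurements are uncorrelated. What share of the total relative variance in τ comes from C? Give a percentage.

36.9%

(δτ/τ)² = (1·δR/R)² + (1·δC/C)²
  R term: (1×0.0588)² = 0.00346
  C term: (1×0.0450)² = 0.00203
Total = 0.00549. Share from C = 0.00203/0.00549 = 0.369.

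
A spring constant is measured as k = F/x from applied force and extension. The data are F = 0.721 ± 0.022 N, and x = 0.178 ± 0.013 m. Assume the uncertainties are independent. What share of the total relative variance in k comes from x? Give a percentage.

(δk/k)² = (1·δF/F)² + (-1·δx/x)²
  F term: (1×0.0305)² = 0.000931
  x term: (-1×0.0730)² = 0.00533
Total = 0.00626. Share from x = 0.00533/0.00626 = 0.851.

85.1%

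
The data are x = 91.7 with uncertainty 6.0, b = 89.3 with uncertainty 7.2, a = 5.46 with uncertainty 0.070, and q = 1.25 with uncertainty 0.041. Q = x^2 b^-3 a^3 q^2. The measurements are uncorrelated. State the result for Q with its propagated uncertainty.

3.00 ± 0.857

Q is a product of powers, so relative uncertainties combine in quadrature:
  (2·δx/x)² = (2×0.0654)² = 0.0171;  (-3·δb/b)² = (-3×0.0806)² = 0.0585;  (3·δa/a)² = (3×0.0128)² = 0.00148;  (2·δq/q)² = (2×0.0328)² = 0.00430
δQ/Q = √(0.0814) = 0.285
Q = 3.00, so δQ = 0.285 × 3.00 = 0.857.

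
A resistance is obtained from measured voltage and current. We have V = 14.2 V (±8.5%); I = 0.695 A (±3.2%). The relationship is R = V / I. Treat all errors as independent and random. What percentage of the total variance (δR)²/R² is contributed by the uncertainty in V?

87.6%

(δR/R)² = (1·δV/V)² + (-1·δI/I)²
  V term: (1×0.0850)² = 0.00723
  I term: (-1×0.0320)² = 0.00102
Total = 0.00825. Share from V = 0.00723/0.00825 = 0.876.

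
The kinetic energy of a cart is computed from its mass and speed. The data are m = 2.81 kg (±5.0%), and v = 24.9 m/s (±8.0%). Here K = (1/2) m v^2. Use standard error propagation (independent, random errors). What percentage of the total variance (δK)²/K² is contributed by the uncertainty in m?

(δK/K)² = (1·δm/m)² + (2·δv/v)²
  m term: (1×0.0500)² = 0.00250
  v term: (2×0.0800)² = 0.0256
Total = 0.0281. Share from m = 0.00250/0.0281 = 0.0890.

8.90%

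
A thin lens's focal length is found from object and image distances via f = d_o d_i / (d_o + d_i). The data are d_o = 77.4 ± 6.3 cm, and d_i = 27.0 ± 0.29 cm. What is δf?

0.451 cm

∂f/∂d_o = (d_i/(d_o+d_i))² = 0.0669;  ∂f/∂d_i = (d_o/(d_o+d_i))² = 0.550
δf = √((∂f/∂d_o · δd_o)² + (∂f/∂d_i · δd_i)²) = √(0.178 + 0.0254) = 0.451 cm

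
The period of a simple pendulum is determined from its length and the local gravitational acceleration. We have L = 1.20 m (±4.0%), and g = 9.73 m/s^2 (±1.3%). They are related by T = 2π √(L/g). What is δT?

Since T is a product/quotient, work with relative uncertainties:
  (½·δL/L)² = (0.5×0.0400)² = 0.000400;  (−½·δg/g)² = (-0.5×0.0130)² = 4.23e-05
δT/T = √(0.000442) = 0.0210
T = 2.21 s, so δT = 0.0210 × 2.21 = 0.0464 s.

0.0464 s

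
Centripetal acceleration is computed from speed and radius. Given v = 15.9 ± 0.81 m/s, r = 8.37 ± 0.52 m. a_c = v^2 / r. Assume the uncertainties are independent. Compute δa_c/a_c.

0.119

For a monomial a_c ∝ v^2, r^-1, fractional errors add in quadrature:
  (2·δv/v)² = (2×0.0509)² = 0.0104;  (-1·δr/r)² = (-1×0.0621)² = 0.00386
δa_c/a_c = √(0.0142) = 0.119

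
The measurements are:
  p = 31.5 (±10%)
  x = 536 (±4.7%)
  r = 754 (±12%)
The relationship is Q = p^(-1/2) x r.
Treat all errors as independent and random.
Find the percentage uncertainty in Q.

13.8%

For a monomial Q ∝ p^(-1/2), x, r, fractional errors add in quadrature:
  (−½·δp/p)² = (-0.5×0.100)² = 0.00250;  (1·δx/x)² = (1×0.0470)² = 0.00221;  (1·δr/r)² = (1×0.120)² = 0.0144
δQ/Q = √(0.0191) = 0.138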